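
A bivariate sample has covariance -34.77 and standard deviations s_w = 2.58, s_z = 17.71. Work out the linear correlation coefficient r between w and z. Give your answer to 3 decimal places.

-0.761

r = Cov(w,z) / (s_w · s_z) = -34.77 / (2.58 × 17.71)
  = -34.77 / 45.6918 ≈ -0.761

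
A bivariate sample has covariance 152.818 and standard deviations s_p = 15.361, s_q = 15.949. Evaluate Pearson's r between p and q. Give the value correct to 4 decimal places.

0.6238

r = Cov(p,q) / (s_p · s_q) = 152.818 / (15.361 × 15.949)
  = 152.818 / 244.9926 ≈ 0.6238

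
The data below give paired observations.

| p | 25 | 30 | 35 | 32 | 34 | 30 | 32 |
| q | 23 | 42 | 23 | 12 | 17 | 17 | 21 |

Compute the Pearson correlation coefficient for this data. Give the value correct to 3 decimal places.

-0.228

n = 7, Σp = 218, Σq = 155, Σp² = 6854, Σq² = 3985, Σpq = 4784
nΣpq − ΣpΣq = 33488 − 33790 = -302
nΣp² − (Σp)² = 47978 − 47524 = 454; nΣq² − (Σq)² = 27895 − 24025 = 3870
r = -302 / √(454 × 3870) = -302 / 1325.5112 ≈ -0.228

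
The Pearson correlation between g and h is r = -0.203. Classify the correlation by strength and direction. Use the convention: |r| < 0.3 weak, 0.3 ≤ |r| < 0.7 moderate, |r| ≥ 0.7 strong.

weak negative

r = -0.203 < 0 so the relationship is negative.
|r| = 0.203, which falls in the weak range.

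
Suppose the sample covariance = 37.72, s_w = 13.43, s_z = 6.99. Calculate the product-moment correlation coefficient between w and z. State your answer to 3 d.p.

r = Cov(w,z) / (s_w · s_z) = 37.72 / (13.43 × 6.99)
  = 37.72 / 93.8757 ≈ 0.402

0.402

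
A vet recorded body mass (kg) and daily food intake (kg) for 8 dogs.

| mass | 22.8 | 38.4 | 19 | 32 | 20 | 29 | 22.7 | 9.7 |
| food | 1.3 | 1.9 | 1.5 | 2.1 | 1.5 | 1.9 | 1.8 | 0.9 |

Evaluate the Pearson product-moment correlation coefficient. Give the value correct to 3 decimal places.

n = 8, Σx = 193.6, Σy = 12.9, Σx² = 5229.78, Σy² = 21.87, Σxy = 332.99
nΣxy − ΣxΣy = 2663.92 − 2497.44 = 166.48
nΣx² − (Σx)² = 41838.24 − 37480.96 = 4357.28; nΣy² − (Σy)² = 174.96 − 166.41 = 8.55
r = 166.48 / √(4357.28 × 8.55) = 166.48 / 193.0149 ≈ 0.863

0.863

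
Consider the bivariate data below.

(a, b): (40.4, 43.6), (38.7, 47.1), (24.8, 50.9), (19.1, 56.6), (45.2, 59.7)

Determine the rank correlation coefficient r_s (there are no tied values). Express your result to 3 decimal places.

0.000

Rank a: 4, 3, 2, 1, 5
Rank b: 1, 2, 3, 4, 5
d = rank(a) − rank(b): 3, 1, -1, -3, 0; Σd² = 20
ρ = 1 − 6Σd² / [n(n²−1)] = 1 − 6×20 / (5×24) = 1 − 120/120 ≈ 0.000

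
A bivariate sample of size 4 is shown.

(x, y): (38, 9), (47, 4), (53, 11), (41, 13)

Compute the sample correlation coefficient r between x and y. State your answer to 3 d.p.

-0.127

n = 4, Σx = 179, Σy = 37, Σx² = 8143, Σy² = 387, Σxy = 1646
nΣxy − ΣxΣy = 6584 − 6623 = -39
nΣx² − (Σx)² = 32572 − 32041 = 531; nΣy² − (Σy)² = 1548 − 1369 = 179
r = -39 / √(531 × 179) = -39 / 308.3002 ≈ -0.127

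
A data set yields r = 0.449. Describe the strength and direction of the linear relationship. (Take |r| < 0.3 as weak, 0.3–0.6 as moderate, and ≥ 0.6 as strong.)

r = 0.449 > 0 so the relationship is positive.
|r| = 0.449, which falls in the moderate range.

moderate positive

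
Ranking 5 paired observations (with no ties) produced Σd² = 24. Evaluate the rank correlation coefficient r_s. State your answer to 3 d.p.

-0.200

ρ = 1 − 6Σd² / [n(n²−1)] = 1 − 6×24 / (5×24)
  = 1 − 144/120 = 1 − 1.2000 ≈ -0.200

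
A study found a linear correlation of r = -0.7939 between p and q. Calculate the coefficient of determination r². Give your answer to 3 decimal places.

0.630

r² = (-0.7939)² = 0.630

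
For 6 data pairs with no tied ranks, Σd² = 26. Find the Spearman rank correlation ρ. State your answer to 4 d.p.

ρ = 1 − 6Σd² / [n(n²−1)] = 1 − 6×26 / (6×35)
  = 1 − 156/210 = 1 − 0.74286 ≈ 0.2571

0.2571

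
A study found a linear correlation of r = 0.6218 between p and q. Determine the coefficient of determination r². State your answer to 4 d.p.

0.3866

r² = (0.6218)² = 0.3866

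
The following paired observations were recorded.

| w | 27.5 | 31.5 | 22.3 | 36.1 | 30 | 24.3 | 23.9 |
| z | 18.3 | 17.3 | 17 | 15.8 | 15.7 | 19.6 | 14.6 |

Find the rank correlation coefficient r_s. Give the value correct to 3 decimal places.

Rank w: 4, 6, 1, 7, 5, 3, 2
Rank z: 6, 5, 4, 3, 2, 7, 1
d = rank(w) − rank(z): -2, 1, -3, 4, 3, -4, 1; Σd² = 56
ρ = 1 − 6Σd² / [n(n²−1)] = 1 − 6×56 / (7×48) = 1 − 336/336 ≈ 0.000

0.000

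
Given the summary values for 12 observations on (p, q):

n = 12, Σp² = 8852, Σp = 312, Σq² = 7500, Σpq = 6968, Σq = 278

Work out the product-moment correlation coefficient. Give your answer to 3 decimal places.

-0.294

r = (nΣpq − ΣpΣq) / √[(nΣp² − (Σp)²)(nΣq² − (Σq)²)]
Numerator: 12×6968 − 312×278 = -3120
Denominator: √[(106224 − 97344)(90000 − 77284)] = √[8880 × 12716] = 10626.2919
r = -3120 / 10626.2919 ≈ -0.294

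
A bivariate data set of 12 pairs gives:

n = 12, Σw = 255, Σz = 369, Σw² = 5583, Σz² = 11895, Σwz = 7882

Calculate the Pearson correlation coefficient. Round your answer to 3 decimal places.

r = (nΣwz − ΣwΣz) / √[(nΣw² − (Σw)²)(nΣz² − (Σz)²)]
Numerator: 12×7882 − 255×369 = 489
Denominator: √[(66996 − 65025)(142740 − 136161)] = √[1971 × 6579] = 3601.0011
r = 489 / 3601.0011 ≈ 0.136

0.136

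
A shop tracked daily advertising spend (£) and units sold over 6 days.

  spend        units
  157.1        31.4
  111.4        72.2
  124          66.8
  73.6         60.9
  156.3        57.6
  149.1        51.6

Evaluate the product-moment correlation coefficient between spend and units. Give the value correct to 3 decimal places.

n = 6, Σx = 771.5, Σy = 340.5, Σx² = 104543.83, Σy² = 20350.17, Σxy = 42437.9
nΣxy − ΣxΣy = 254627.4 − 262695.75 = -8068.35
nΣx² − (Σx)² = 627262.98 − 595212.25 = 32050.73; nΣy² − (Σy)² = 122101.02 − 115940.25 = 6160.77
r = -8068.35 / √(32050.73 × 6160.77) = -8068.35 / 14051.9456 ≈ -0.574

-0.574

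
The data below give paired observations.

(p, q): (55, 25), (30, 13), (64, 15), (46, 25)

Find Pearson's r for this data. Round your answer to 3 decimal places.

n = 4, Σp = 195, Σq = 78, Σp² = 10137, Σq² = 1644, Σpq = 3875
nΣpq − ΣpΣq = 15500 − 15210 = 290
nΣp² − (Σp)² = 40548 − 38025 = 2523; nΣq² − (Σq)² = 6576 − 6084 = 492
r = 290 / √(2523 × 492) = 290 / 1114.1436 ≈ 0.260

0.260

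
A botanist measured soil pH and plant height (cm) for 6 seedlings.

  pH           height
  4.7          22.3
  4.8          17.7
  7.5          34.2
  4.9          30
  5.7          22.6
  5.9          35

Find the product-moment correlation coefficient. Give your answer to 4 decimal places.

n = 6, Σx = 33.5, Σy = 161.8, Σx² = 192.69, Σy² = 4615.98, Σxy = 928.59
nΣxy − ΣxΣy = 5571.54 − 5420.3 = 151.24
nΣx² − (Σx)² = 1156.14 − 1122.25 = 33.89; nΣy² − (Σy)² = 27695.88 − 26179.24 = 1516.64
r = 151.24 / √(33.89 × 1516.64) = 151.24 / 226.7133 ≈ 0.6671

0.6671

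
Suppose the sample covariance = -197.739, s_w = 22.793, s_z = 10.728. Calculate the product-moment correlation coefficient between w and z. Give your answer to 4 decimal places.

r = Cov(w,z) / (s_w · s_z) = -197.739 / (22.793 × 10.728)
  = -197.739 / 244.5233 ≈ -0.8087

-0.8087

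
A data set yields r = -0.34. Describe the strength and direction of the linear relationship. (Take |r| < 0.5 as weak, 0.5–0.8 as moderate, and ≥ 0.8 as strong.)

r = -0.34 < 0 so the relationship is negative.
|r| = 0.34, which falls in the weak range.

weak negative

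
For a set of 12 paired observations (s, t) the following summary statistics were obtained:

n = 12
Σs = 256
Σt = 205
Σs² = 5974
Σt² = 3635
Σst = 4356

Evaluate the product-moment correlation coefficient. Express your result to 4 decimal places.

-0.0664

r = (nΣst − ΣsΣt) / √[(nΣs² − (Σs)²)(nΣt² − (Σt)²)]
Numerator: 12×4356 − 256×205 = -208
Denominator: √[(71688 − 65536)(43620 − 42025)] = √[6152 × 1595] = 3132.4814
r = -208 / 3132.4814 ≈ -0.0664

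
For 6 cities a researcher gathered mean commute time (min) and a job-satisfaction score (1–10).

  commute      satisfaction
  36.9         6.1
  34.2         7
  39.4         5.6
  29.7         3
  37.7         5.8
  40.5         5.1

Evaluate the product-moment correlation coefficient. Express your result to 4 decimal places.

0.4822

n = 6, Σx = 218.4, Σy = 32.6, Σx² = 8027.24, Σy² = 186.22, Σxy = 1199.44
nΣxy − ΣxΣy = 7196.64 − 7119.84 = 76.8
nΣx² − (Σx)² = 48163.44 − 47698.56 = 464.88; nΣy² − (Σy)² = 1117.32 − 1062.76 = 54.56
r = 76.8 / √(464.88 × 54.56) = 76.8 / 159.2603 ≈ 0.4822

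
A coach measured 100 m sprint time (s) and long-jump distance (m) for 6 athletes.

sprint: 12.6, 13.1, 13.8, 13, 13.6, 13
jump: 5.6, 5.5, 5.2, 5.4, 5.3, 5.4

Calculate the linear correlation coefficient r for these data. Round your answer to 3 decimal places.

n = 6, Σx = 79.1, Σy = 32.4, Σx² = 1043.77, Σy² = 175.06, Σxy = 426.85
nΣxy − ΣxΣy = 2561.1 − 2562.84 = -1.74
nΣx² − (Σx)² = 6262.62 − 6256.81 = 5.81; nΣy² − (Σy)² = 1050.36 − 1049.76 = 0.6
r = -1.74 / √(5.81 × 0.6) = -1.74 / 1.8671 ≈ -0.932

-0.932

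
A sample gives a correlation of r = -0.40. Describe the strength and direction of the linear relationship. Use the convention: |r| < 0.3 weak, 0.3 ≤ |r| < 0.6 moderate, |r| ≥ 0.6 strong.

moderate negative

r = -0.40 < 0 so the relationship is negative.
|r| = 0.40, which falls in the moderate range.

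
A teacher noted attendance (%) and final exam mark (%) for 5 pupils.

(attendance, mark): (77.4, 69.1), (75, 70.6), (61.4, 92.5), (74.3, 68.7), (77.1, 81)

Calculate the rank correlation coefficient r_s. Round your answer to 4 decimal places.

Rank attendance: 5, 3, 1, 2, 4
Rank mark: 2, 3, 5, 1, 4
d = rank(attendance) − rank(mark): 3, 0, -4, 1, 0; Σd² = 26
ρ = 1 − 6Σd² / [n(n²−1)] = 1 − 6×26 / (5×24) = 1 − 156/120 ≈ -0.3000

-0.3000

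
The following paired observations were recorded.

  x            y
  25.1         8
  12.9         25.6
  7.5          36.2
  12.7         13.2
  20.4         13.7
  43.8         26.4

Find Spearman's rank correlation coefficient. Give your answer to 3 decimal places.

-0.257

Rank x: 5, 3, 1, 2, 4, 6
Rank y: 1, 4, 6, 2, 3, 5
d = rank(x) − rank(y): 4, -1, -5, 0, 1, 1; Σd² = 44
ρ = 1 − 6Σd² / [n(n²−1)] = 1 − 6×44 / (6×35) = 1 − 264/210 ≈ -0.257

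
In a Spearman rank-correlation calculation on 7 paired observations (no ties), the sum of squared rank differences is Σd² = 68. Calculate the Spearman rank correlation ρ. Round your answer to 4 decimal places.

-0.2143

ρ = 1 − 6Σd² / [n(n²−1)] = 1 − 6×68 / (7×48)
  = 1 − 408/336 = 1 − 1.21429 ≈ -0.2143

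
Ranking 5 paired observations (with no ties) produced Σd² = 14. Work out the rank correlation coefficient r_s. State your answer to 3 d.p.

0.300

ρ = 1 − 6Σd² / [n(n²−1)] = 1 − 6×14 / (5×24)
  = 1 − 84/120 = 1 − 0.7000 ≈ 0.300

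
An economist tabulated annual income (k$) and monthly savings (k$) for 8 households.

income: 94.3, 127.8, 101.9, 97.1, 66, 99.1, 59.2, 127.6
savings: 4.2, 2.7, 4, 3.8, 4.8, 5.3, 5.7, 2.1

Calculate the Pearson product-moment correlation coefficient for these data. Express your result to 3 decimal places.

n = 8, Σx = 773, Σy = 32.6, Σx² = 79000.56, Σy² = 143.4, Σxy = 2965.13
nΣxy − ΣxΣy = 23721.04 − 25199.8 = -1478.76
nΣx² − (Σx)² = 632004.48 − 597529 = 34475.48; nΣy² − (Σy)² = 1147.2 − 1062.76 = 84.44
r = -1478.76 / √(34475.48 × 84.44) = -1478.76 / 1706.1974 ≈ -0.867

-0.867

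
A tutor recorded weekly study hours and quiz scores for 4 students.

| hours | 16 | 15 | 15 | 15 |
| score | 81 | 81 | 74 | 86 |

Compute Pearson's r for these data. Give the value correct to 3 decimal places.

n = 4, Σx = 61, Σy = 322, Σx² = 931, Σy² = 25994, Σxy = 4911
nΣxy − ΣxΣy = 19644 − 19642 = 2
nΣx² − (Σx)² = 3724 − 3721 = 3; nΣy² − (Σy)² = 103976 − 103684 = 292
r = 2 / √(3 × 292) = 2 / 29.5973 ≈ 0.068

0.068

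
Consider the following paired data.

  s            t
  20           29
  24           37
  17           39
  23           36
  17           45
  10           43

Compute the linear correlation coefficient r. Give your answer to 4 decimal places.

n = 6, Σs = 111, Σt = 229, Σs² = 2183, Σt² = 8901, Σst = 4154
nΣst − ΣsΣt = 24924 − 25419 = -495
nΣs² − (Σs)² = 13098 − 12321 = 777; nΣt² − (Σt)² = 53406 − 52441 = 965
r = -495 / √(777 × 965) = -495 / 865.9128 ≈ -0.5717

-0.5717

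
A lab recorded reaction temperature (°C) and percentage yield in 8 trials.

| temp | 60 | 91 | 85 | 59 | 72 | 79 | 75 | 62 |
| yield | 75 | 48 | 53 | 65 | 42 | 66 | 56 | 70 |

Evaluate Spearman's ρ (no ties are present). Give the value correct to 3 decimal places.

Rank temp: 2, 8, 7, 1, 4, 6, 5, 3
Rank yield: 8, 2, 3, 5, 1, 6, 4, 7
d = rank(temp) − rank(yield): -6, 6, 4, -4, 3, 0, 1, -4; Σd² = 130
ρ = 1 − 6Σd² / [n(n²−1)] = 1 − 6×130 / (8×63) = 1 − 780/504 ≈ -0.548

-0.548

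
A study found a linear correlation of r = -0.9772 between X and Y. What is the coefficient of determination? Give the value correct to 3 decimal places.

0.955

r² = (-0.9772)² = 0.955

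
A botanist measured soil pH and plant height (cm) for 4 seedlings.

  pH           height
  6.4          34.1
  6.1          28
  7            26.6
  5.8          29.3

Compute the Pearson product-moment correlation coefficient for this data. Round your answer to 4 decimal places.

-0.2336

n = 4, Σx = 25.3, Σy = 118, Σx² = 160.81, Σy² = 3512.86, Σxy = 745.18
nΣxy − ΣxΣy = 2980.72 − 2985.4 = -4.68
nΣx² − (Σx)² = 643.24 − 640.09 = 3.15; nΣy² − (Σy)² = 14051.44 − 13924 = 127.44
r = -4.68 / √(3.15 × 127.44) = -4.68 / 20.0359 ≈ -0.2336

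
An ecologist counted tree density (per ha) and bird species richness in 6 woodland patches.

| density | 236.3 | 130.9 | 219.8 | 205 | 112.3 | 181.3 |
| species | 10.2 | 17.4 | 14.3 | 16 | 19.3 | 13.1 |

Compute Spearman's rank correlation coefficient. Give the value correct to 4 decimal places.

Rank density: 6, 2, 5, 4, 1, 3
Rank species: 1, 5, 3, 4, 6, 2
d = rank(density) − rank(species): 5, -3, 2, 0, -5, 1; Σd² = 64
ρ = 1 − 6Σd² / [n(n²−1)] = 1 − 6×64 / (6×35) = 1 − 384/210 ≈ -0.8286

-0.8286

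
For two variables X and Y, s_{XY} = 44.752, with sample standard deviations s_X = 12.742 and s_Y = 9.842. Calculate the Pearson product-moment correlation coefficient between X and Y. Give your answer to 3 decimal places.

r = Cov(X,Y) / (s_X · s_Y) = 44.752 / (12.742 × 9.842)
  = 44.752 / 125.4068 ≈ 0.357

0.357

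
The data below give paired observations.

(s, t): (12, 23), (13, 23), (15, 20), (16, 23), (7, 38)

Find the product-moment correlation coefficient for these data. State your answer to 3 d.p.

-0.908

n = 5, Σs = 63, Σt = 127, Σs² = 843, Σt² = 3431, Σst = 1509
nΣst − ΣsΣt = 7545 − 8001 = -456
nΣs² − (Σs)² = 4215 − 3969 = 246; nΣt² − (Σt)² = 17155 − 16129 = 1026
r = -456 / √(246 × 1026) = -456 / 502.3903 ≈ -0.908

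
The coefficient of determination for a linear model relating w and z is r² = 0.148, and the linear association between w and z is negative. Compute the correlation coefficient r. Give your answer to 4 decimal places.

-0.3847

|r| = √0.148 = 0.3847
The association is negative, so r = −0.3847.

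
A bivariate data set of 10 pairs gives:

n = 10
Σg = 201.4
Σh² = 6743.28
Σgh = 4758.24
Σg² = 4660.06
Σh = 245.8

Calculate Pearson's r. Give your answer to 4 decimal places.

r = (nΣgh − ΣgΣh) / √[(nΣg² − (Σg)²)(nΣh² − (Σh)²)]
Numerator: 10×4758.24 − 201.4×245.8 = -1921.72
Denominator: √[(46600.6 − 40561.96)(67432.8 − 60417.64)] = √[6038.64 × 7015.16] = 6508.6117
r = -1921.72 / 6508.6117 ≈ -0.2953

-0.2953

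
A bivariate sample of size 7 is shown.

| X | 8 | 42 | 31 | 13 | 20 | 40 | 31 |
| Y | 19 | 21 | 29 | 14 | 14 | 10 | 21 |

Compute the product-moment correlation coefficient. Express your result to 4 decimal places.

0.1282

n = 7, ΣX = 185, ΣY = 128, ΣX² = 5919, ΣY² = 2576, ΣXY = 3446
nΣXY − ΣXΣY = 24122 − 23680 = 442
nΣX² − (ΣX)² = 41433 − 34225 = 7208; nΣY² − (ΣY)² = 18032 − 16384 = 1648
r = 442 / √(7208 × 1648) = 442 / 3446.5612 ≈ 0.1282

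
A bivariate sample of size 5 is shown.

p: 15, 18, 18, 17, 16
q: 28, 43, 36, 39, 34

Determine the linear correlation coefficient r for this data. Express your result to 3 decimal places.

0.854

n = 5, Σp = 84, Σq = 180, Σp² = 1418, Σq² = 6606, Σpq = 3049
nΣpq − ΣpΣq = 15245 − 15120 = 125
nΣp² − (Σp)² = 7090 − 7056 = 34; nΣq² − (Σq)² = 33030 − 32400 = 630
r = 125 / √(34 × 630) = 125 / 146.3557 ≈ 0.854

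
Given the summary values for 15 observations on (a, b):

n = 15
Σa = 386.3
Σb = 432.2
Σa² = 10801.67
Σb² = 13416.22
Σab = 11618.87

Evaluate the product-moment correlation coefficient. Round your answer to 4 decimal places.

r = (nΣab − ΣaΣb) / √[(nΣa² − (Σa)²)(nΣb² − (Σb)²)]
Numerator: 15×11618.87 − 386.3×432.2 = 7324.19
Denominator: √[(162025.05 − 149227.69)(201243.3 − 186796.84)] = √[12797.36 × 14446.46] = 13596.9316
r = 7324.19 / 13596.9316 ≈ 0.5387

0.5387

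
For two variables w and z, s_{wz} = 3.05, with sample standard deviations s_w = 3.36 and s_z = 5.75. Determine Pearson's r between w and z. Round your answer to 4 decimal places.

0.1579

r = Cov(w,z) / (s_w · s_z) = 3.05 / (3.36 × 5.75)
  = 3.05 / 19.3200 ≈ 0.1579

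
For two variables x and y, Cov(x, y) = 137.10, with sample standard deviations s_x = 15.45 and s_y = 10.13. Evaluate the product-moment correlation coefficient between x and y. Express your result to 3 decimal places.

r = Cov(x,y) / (s_x · s_y) = 137.10 / (15.45 × 10.13)
  = 137.10 / 156.5085 ≈ 0.876

0.876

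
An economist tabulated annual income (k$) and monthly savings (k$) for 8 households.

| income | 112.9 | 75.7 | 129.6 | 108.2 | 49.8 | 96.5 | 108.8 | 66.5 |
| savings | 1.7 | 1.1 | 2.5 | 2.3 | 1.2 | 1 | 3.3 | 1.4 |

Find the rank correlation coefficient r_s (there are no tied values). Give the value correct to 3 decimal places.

Rank income: 7, 3, 8, 5, 1, 4, 6, 2
Rank savings: 5, 2, 7, 6, 3, 1, 8, 4
d = rank(income) − rank(savings): 2, 1, 1, -1, -2, 3, -2, -2; Σd² = 28
ρ = 1 − 6Σd² / [n(n²−1)] = 1 − 6×28 / (8×63) = 1 − 168/504 ≈ 0.667

0.667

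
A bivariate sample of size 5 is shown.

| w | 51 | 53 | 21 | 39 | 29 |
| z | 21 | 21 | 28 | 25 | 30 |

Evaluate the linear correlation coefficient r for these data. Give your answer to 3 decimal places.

n = 5, Σw = 193, Σz = 125, Σw² = 8213, Σz² = 3191, Σwz = 4617
nΣwz − ΣwΣz = 23085 − 24125 = -1040
nΣw² − (Σw)² = 41065 − 37249 = 3816; nΣz² − (Σz)² = 15955 − 15625 = 330
r = -1040 / √(3816 × 330) = -1040 / 1122.1765 ≈ -0.927

-0.927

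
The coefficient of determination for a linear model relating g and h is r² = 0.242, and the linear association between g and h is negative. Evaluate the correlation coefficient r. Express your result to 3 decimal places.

|r| = √0.242 = 0.492
The association is negative, so r = −0.492.

-0.492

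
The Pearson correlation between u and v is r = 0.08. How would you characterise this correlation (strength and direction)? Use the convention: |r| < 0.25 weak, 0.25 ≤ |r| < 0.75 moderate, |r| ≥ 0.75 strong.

r = 0.08 > 0 so the relationship is positive.
|r| = 0.08, which falls in the weak range.

weak positive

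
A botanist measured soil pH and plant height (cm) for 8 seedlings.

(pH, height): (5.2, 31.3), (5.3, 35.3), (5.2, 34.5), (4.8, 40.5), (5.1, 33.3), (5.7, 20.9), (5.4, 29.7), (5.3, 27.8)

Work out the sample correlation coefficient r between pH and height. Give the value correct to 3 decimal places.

-0.910

n = 8, Σx = 42, Σy = 253.3, Σx² = 220.96, Σy² = 8256.91, Σxy = 1320.33
nΣxy − ΣxΣy = 10562.64 − 10638.6 = -75.96
nΣx² − (Σx)² = 1767.68 − 1764 = 3.68; nΣy² − (Σy)² = 66055.28 − 64160.89 = 1894.39
r = -75.96 / √(3.68 × 1894.39) = -75.96 / 83.4946 ≈ -0.910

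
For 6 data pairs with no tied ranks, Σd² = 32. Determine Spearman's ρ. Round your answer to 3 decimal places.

0.086

ρ = 1 − 6Σd² / [n(n²−1)] = 1 − 6×32 / (6×35)
  = 1 − 192/210 = 1 − 0.9143 ≈ 0.086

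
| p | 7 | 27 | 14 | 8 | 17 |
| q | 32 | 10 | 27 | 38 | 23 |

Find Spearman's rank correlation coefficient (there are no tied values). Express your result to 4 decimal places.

-0.9000

Rank p: 1, 5, 3, 2, 4
Rank q: 4, 1, 3, 5, 2
d = rank(p) − rank(q): -3, 4, 0, -3, 2; Σd² = 38
ρ = 1 − 6Σd² / [n(n²−1)] = 1 − 6×38 / (5×24) = 1 − 228/120 ≈ -0.9000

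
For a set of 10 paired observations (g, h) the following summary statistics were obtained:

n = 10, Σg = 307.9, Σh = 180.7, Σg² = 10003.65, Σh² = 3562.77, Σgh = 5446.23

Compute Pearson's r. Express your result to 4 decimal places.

-0.2978

r = (nΣgh − ΣgΣh) / √[(nΣg² − (Σg)²)(nΣh² − (Σh)²)]
Numerator: 10×5446.23 − 307.9×180.7 = -1175.23
Denominator: √[(100036.5 − 94802.41)(35627.7 − 32652.49)] = √[5234.09 × 2975.21] = 3946.2028
r = -1175.23 / 3946.2028 ≈ -0.2978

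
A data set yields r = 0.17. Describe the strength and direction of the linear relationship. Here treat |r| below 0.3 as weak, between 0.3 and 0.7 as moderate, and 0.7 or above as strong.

r = 0.17 > 0 so the relationship is positive.
|r| = 0.17, which falls in the weak range.

weak positive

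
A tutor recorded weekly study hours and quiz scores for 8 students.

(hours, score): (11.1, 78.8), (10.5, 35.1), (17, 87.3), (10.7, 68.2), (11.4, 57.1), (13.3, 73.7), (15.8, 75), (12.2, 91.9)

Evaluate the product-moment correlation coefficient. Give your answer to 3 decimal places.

n = 8, Σx = 102, Σy = 567.1, Σx² = 1342.28, Σy² = 42476.69, Σxy = 7394.4
nΣxy − ΣxΣy = 59155.2 − 57844.2 = 1311
nΣx² − (Σx)² = 10738.24 − 10404 = 334.24; nΣy² − (Σy)² = 339813.52 − 321602.41 = 18211.11
r = 1311 / √(334.24 × 18211.11) = 1311 / 2467.1606 ≈ 0.531

0.531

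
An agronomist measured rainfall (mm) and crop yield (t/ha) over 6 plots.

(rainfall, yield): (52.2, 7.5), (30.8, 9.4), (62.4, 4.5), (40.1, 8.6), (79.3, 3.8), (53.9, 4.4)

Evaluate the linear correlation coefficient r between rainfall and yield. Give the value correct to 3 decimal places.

-0.893

n = 6, Σx = 318.7, Σy = 38.2, Σx² = 18368.95, Σy² = 272.62, Σxy = 1845.18
nΣxy − ΣxΣy = 11071.08 − 12174.34 = -1103.26
nΣx² − (Σx)² = 110213.7 − 101569.69 = 8644.01; nΣy² − (Σy)² = 1635.72 − 1459.24 = 176.48
r = -1103.26 / √(8644.01 × 176.48) = -1103.26 / 1235.1093 ≈ -0.893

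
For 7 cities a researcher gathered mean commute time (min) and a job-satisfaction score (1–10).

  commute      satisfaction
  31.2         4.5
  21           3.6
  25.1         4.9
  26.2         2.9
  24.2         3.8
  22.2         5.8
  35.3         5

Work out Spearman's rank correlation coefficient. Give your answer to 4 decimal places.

0.1429

Rank commute: 6, 1, 4, 5, 3, 2, 7
Rank satisfaction: 4, 2, 5, 1, 3, 7, 6
d = rank(commute) − rank(satisfaction): 2, -1, -1, 4, 0, -5, 1; Σd² = 48
ρ = 1 − 6Σd² / [n(n²−1)] = 1 − 6×48 / (7×48) = 1 − 288/336 ≈ 0.1429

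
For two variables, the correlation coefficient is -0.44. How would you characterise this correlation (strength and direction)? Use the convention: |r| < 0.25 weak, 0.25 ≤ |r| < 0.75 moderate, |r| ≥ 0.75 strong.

moderate negative

r = -0.44 < 0 so the relationship is negative.
|r| = 0.44, which falls in the moderate range.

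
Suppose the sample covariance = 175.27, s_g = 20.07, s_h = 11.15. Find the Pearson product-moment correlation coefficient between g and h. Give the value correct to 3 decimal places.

r = Cov(g,h) / (s_g · s_h) = 175.27 / (20.07 × 11.15)
  = 175.27 / 223.7805 ≈ 0.783

0.783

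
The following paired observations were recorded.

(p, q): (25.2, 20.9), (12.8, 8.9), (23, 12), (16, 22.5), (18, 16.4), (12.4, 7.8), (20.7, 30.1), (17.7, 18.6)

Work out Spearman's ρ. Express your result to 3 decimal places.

Rank p: 8, 2, 7, 3, 5, 1, 6, 4
Rank q: 6, 2, 3, 7, 4, 1, 8, 5
d = rank(p) − rank(q): 2, 0, 4, -4, 1, 0, -2, -1; Σd² = 42
ρ = 1 − 6Σd² / [n(n²−1)] = 1 − 6×42 / (8×63) = 1 − 252/504 ≈ 0.500

0.500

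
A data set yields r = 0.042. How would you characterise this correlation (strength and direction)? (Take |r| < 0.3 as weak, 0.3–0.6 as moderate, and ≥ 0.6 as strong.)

weak positive

r = 0.042 > 0 so the relationship is positive.
|r| = 0.042, which falls in the weak range.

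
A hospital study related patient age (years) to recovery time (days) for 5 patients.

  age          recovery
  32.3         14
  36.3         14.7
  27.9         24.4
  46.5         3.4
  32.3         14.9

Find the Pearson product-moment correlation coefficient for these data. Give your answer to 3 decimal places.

-0.940

n = 5, Σx = 175.3, Σy = 71.4, Σx² = 6344.93, Σy² = 1241.02, Σxy = 2305.94
nΣxy − ΣxΣy = 11529.7 − 12516.42 = -986.72
nΣx² − (Σx)² = 31724.65 − 30730.09 = 994.56; nΣy² − (Σy)² = 6205.1 − 5097.96 = 1107.14
r = -986.72 / √(994.56 × 1107.14) = -986.72 / 1049.3413 ≈ -0.940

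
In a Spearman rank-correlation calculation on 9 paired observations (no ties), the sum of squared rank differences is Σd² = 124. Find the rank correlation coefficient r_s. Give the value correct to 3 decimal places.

ρ = 1 − 6Σd² / [n(n²−1)] = 1 − 6×124 / (9×80)
  = 1 − 744/720 = 1 − 1.0333 ≈ -0.033

-0.033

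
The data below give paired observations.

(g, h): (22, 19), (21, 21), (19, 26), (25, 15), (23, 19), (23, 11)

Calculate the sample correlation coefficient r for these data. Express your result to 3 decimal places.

-0.812

n = 6, Σg = 133, Σh = 111, Σg² = 2969, Σh² = 2185, Σgh = 2418
nΣgh − ΣgΣh = 14508 − 14763 = -255
nΣg² − (Σg)² = 17814 − 17689 = 125; nΣh² − (Σh)² = 13110 − 12321 = 789
r = -255 / √(125 × 789) = -255 / 314.0462 ≈ -0.812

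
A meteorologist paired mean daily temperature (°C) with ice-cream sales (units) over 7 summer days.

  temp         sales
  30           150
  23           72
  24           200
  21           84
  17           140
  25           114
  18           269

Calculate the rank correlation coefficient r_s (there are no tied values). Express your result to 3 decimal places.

-0.036

Rank temp: 7, 4, 5, 3, 1, 6, 2
Rank sales: 5, 1, 6, 2, 4, 3, 7
d = rank(temp) − rank(sales): 2, 3, -1, 1, -3, 3, -5; Σd² = 58
ρ = 1 − 6Σd² / [n(n²−1)] = 1 − 6×58 / (7×48) = 1 − 348/336 ≈ -0.036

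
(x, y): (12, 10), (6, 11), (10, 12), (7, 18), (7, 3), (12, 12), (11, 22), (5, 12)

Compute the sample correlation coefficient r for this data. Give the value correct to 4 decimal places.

0.2172

n = 8, Σx = 70, Σy = 100, Σx² = 668, Σy² = 1470, Σxy = 899
nΣxy − ΣxΣy = 7192 − 7000 = 192
nΣx² − (Σx)² = 5344 − 4900 = 444; nΣy² − (Σy)² = 11760 − 10000 = 1760
r = 192 / √(444 × 1760) = 192 / 883.9910 ≈ 0.2172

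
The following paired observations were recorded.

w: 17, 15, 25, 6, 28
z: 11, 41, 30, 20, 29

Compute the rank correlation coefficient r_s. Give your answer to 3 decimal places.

Rank w: 3, 2, 4, 1, 5
Rank z: 1, 5, 4, 2, 3
d = rank(w) − rank(z): 2, -3, 0, -1, 2; Σd² = 18
ρ = 1 − 6Σd² / [n(n²−1)] = 1 − 6×18 / (5×24) = 1 − 108/120 ≈ 0.100

0.100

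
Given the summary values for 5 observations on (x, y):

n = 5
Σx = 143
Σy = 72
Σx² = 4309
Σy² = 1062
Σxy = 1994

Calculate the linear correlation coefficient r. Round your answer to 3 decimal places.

-0.877

r = (nΣxy − ΣxΣy) / √[(nΣx² − (Σx)²)(nΣy² − (Σy)²)]
Numerator: 5×1994 − 143×72 = -326
Denominator: √[(21545 − 20449)(5310 − 5184)] = √[1096 × 126] = 371.6127
r = -326 / 371.6127 ≈ -0.877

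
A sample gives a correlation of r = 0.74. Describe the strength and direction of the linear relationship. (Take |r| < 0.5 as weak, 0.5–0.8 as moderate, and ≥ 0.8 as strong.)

moderate positive

r = 0.74 > 0 so the relationship is positive.
|r| = 0.74, which falls in the moderate range.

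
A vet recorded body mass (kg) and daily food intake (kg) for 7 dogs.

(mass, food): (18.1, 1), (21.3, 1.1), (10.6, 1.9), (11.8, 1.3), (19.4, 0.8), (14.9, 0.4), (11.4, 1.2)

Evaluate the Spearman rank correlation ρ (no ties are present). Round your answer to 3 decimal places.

Rank mass: 5, 7, 1, 3, 6, 4, 2
Rank food: 3, 4, 7, 6, 2, 1, 5
d = rank(mass) − rank(food): 2, 3, -6, -3, 4, 3, -3; Σd² = 92
ρ = 1 − 6Σd² / [n(n²−1)] = 1 − 6×92 / (7×48) = 1 − 552/336 ≈ -0.643

-0.643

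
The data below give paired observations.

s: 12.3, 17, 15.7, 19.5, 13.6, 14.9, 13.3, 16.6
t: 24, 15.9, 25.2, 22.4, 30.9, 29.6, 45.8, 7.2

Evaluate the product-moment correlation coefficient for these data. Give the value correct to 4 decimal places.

-0.5390

n = 8, Σs = 122.9, Σt = 201, Σs² = 1926.45, Σt² = 5946.06, Σst = 2987.88
nΣst − ΣsΣt = 23903.04 − 24702.9 = -799.86
nΣs² − (Σs)² = 15411.6 − 15104.41 = 307.19; nΣt² − (Σt)² = 47568.48 − 40401 = 7167.48
r = -799.86 / √(307.19 × 7167.48) = -799.86 / 1483.8390 ≈ -0.5390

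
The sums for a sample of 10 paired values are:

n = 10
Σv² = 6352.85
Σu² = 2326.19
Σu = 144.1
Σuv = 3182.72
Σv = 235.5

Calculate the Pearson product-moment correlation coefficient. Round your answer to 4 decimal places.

r = (nΣuv − ΣuΣv) / √[(nΣu² − (Σu)²)(nΣv² − (Σv)²)]
Numerator: 10×3182.72 − 144.1×235.5 = -2108.35
Denominator: √[(23261.9 − 20764.81)(63528.5 − 55460.25)] = √[2497.09 × 8068.25] = 4488.5573
r = -2108.35 / 4488.5573 ≈ -0.4697

-0.4697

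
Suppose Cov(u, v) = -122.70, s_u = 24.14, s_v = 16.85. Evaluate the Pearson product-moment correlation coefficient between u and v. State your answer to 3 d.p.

r = Cov(u,v) / (s_u · s_v) = -122.70 / (24.14 × 16.85)
  = -122.70 / 406.7590 ≈ -0.302

-0.302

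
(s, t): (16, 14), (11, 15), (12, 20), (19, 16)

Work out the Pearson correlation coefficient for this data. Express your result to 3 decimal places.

n = 4, Σs = 58, Σt = 65, Σs² = 882, Σt² = 1077, Σst = 933
nΣst − ΣsΣt = 3732 − 3770 = -38
nΣs² − (Σs)² = 3528 − 3364 = 164; nΣt² − (Σt)² = 4308 − 4225 = 83
r = -38 / √(164 × 83) = -38 / 116.6705 ≈ -0.326

-0.326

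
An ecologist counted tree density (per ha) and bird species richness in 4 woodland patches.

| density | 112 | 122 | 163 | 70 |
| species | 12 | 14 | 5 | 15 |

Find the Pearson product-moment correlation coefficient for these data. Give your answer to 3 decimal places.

-0.878

n = 4, Σx = 467, Σy = 46, Σx² = 58897, Σy² = 590, Σxy = 4917
nΣxy − ΣxΣy = 19668 − 21482 = -1814
nΣx² − (Σx)² = 235588 − 218089 = 17499; nΣy² − (Σy)² = 2360 − 2116 = 244
r = -1814 / √(17499 × 244) = -1814 / 2066.3388 ≈ -0.878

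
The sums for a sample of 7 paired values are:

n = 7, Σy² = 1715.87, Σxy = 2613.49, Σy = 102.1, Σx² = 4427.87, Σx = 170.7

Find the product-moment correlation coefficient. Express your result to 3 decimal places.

r = (nΣxy − ΣxΣy) / √[(nΣx² − (Σx)²)(nΣy² − (Σy)²)]
Numerator: 7×2613.49 − 170.7×102.1 = 865.96
Denominator: √[(30995.09 − 29138.49)(12011.09 − 10424.41)] = √[1856.6 × 1586.68] = 1716.3421
r = 865.96 / 1716.3421 ≈ 0.505

0.505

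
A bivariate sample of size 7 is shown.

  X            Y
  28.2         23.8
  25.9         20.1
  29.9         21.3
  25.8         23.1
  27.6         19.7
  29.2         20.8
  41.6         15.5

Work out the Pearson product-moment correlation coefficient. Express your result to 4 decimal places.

n = 7, ΣX = 208.2, ΣY = 144.3, ΣX² = 6370.66, ΣY² = 3018.73, ΣXY = 4220.48
nΣXY − ΣXΣY = 29543.36 − 30043.26 = -499.9
nΣX² − (ΣX)² = 44594.62 − 43347.24 = 1247.38; nΣY² − (ΣY)² = 21131.11 − 20822.49 = 308.62
r = -499.9 / √(1247.38 × 308.62) = -499.9 / 620.4566 ≈ -0.8057

-0.8057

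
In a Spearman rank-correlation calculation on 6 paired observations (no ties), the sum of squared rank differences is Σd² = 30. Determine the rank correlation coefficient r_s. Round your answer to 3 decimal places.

ρ = 1 − 6Σd² / [n(n²−1)] = 1 − 6×30 / (6×35)
  = 1 − 180/210 = 1 − 0.8571 ≈ 0.143

0.143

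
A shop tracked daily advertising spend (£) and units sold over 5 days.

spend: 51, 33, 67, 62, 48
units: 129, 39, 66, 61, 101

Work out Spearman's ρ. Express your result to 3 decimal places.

0.200

Rank spend: 3, 1, 5, 4, 2
Rank units: 5, 1, 3, 2, 4
d = rank(spend) − rank(units): -2, 0, 2, 2, -2; Σd² = 16
ρ = 1 − 6Σd² / [n(n²−1)] = 1 − 6×16 / (5×24) = 1 − 96/120 ≈ 0.200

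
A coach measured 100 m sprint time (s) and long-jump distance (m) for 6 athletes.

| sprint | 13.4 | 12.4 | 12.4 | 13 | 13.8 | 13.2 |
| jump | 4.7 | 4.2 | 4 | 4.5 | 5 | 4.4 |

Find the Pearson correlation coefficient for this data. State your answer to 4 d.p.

n = 6, Σx = 78.2, Σy = 26.8, Σx² = 1020.76, Σy² = 120.34, Σxy = 350.24
nΣxy − ΣxΣy = 2101.44 − 2095.76 = 5.68
nΣx² − (Σx)² = 6124.56 − 6115.24 = 9.32; nΣy² − (Σy)² = 722.04 − 718.24 = 3.8
r = 5.68 / √(9.32 × 3.8) = 5.68 / 5.9511 ≈ 0.9544

0.9544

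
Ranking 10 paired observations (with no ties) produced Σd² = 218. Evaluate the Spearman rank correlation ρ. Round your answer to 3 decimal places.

-0.321

ρ = 1 − 6Σd² / [n(n²−1)] = 1 − 6×218 / (10×99)
  = 1 − 1308/990 = 1 − 1.3212 ≈ -0.321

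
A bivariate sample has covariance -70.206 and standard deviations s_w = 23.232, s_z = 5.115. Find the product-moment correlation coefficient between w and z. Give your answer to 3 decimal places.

r = Cov(w,z) / (s_w · s_z) = -70.206 / (23.232 × 5.115)
  = -70.206 / 118.8317 ≈ -0.591

-0.591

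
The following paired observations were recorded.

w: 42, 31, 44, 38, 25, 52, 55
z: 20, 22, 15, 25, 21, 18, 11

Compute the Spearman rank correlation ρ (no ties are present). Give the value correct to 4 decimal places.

-0.8214

Rank w: 4, 2, 5, 3, 1, 6, 7
Rank z: 4, 6, 2, 7, 5, 3, 1
d = rank(w) − rank(z): 0, -4, 3, -4, -4, 3, 6; Σd² = 102
ρ = 1 − 6Σd² / [n(n²−1)] = 1 − 6×102 / (7×48) = 1 − 612/336 ≈ -0.8214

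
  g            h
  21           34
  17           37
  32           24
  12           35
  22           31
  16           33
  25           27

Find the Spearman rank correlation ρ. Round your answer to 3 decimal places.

Rank g: 4, 3, 7, 1, 5, 2, 6
Rank h: 5, 7, 1, 6, 3, 4, 2
d = rank(g) − rank(h): -1, -4, 6, -5, 2, -2, 4; Σd² = 102
ρ = 1 − 6Σd² / [n(n²−1)] = 1 − 6×102 / (7×48) = 1 − 612/336 ≈ -0.821

-0.821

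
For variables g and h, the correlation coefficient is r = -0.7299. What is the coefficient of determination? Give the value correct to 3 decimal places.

r² = (-0.7299)² = 0.533

0.533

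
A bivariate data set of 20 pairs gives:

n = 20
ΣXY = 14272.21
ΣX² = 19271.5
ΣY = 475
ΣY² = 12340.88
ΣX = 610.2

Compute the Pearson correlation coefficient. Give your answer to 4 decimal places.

r = (nΣXY − ΣXΣY) / √[(nΣX² − (ΣX)²)(nΣY² − (ΣY)²)]
Numerator: 20×14272.21 − 610.2×475 = -4400.8
Denominator: √[(385430 − 372344.04)(246817.6 − 225625)] = √[13085.96 × 21192.6] = 16653.0933
r = -4400.8 / 16653.0933 ≈ -0.2643

-0.2643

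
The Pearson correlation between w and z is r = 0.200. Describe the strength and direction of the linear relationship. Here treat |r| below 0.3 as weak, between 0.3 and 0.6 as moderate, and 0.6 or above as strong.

weak positive

r = 0.200 > 0 so the relationship is positive.
|r| = 0.200, which falls in the weak range.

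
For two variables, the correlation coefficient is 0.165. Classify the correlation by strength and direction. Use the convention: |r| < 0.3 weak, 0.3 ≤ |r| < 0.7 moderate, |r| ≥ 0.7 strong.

r = 0.165 > 0 so the relationship is positive.
|r| = 0.165, which falls in the weak range.

weak positive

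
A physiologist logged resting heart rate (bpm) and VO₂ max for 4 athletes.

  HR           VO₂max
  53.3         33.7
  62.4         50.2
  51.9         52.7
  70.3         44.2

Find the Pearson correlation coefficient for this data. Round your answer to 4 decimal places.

n = 4, Σx = 237.9, Σy = 180.8, Σx² = 14370.35, Σy² = 8386.66, Σxy = 10771.08
nΣxy − ΣxΣy = 43084.32 − 43012.32 = 72
nΣx² − (Σx)² = 57481.4 − 56596.41 = 884.99; nΣy² − (Σy)² = 33546.64 − 32688.64 = 858
r = 72 / √(884.99 × 858) = 72 / 871.3905 ≈ 0.0826

0.0826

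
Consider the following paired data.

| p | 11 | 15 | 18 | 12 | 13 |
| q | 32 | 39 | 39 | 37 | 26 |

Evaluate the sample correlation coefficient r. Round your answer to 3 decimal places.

n = 5, Σp = 69, Σq = 173, Σp² = 983, Σq² = 6111, Σpq = 2421
nΣpq − ΣpΣq = 12105 − 11937 = 168
nΣp² − (Σp)² = 4915 − 4761 = 154; nΣq² − (Σq)² = 30555 − 29929 = 626
r = 168 / √(154 × 626) = 168 / 310.4899 ≈ 0.541

0.541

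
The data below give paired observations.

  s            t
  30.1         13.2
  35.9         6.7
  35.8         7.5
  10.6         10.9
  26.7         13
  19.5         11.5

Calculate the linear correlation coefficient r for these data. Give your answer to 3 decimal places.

n = 6, Σs = 158.6, Σt = 62.8, Σs² = 4681.96, Σt² = 695.44, Σst = 1593.24
nΣst − ΣsΣt = 9559.44 − 9960.08 = -400.64
nΣs² − (Σs)² = 28091.76 − 25153.96 = 2937.8; nΣt² − (Σt)² = 4172.64 − 3943.84 = 228.8
r = -400.64 / √(2937.8 × 228.8) = -400.64 / 819.8589 ≈ -0.489

-0.489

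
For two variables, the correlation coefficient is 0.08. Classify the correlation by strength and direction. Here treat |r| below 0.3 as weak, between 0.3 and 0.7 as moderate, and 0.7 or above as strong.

r = 0.08 > 0 so the relationship is positive.
|r| = 0.08, which falls in the weak range.

weak positive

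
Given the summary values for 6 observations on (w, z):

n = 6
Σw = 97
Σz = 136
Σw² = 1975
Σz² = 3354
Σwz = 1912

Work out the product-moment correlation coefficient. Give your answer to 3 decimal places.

r = (nΣwz − ΣwΣz) / √[(nΣw² − (Σw)²)(nΣz² − (Σz)²)]
Numerator: 6×1912 − 97×136 = -1720
Denominator: √[(11850 − 9409)(20124 − 18496)] = √[2441 × 1628] = 1993.4764
r = -1720 / 1993.4764 ≈ -0.863

-0.863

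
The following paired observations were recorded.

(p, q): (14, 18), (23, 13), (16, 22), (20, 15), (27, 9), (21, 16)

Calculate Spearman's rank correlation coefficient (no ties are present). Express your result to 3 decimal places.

Rank p: 1, 5, 2, 3, 6, 4
Rank q: 5, 2, 6, 3, 1, 4
d = rank(p) − rank(q): -4, 3, -4, 0, 5, 0; Σd² = 66
ρ = 1 − 6Σd² / [n(n²−1)] = 1 − 6×66 / (6×35) = 1 − 396/210 ≈ -0.886

-0.886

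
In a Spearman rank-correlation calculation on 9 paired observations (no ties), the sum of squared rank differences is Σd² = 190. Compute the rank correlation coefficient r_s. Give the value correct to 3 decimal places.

ρ = 1 − 6Σd² / [n(n²−1)] = 1 − 6×190 / (9×80)
  = 1 − 1140/720 = 1 − 1.5833 ≈ -0.583

-0.583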